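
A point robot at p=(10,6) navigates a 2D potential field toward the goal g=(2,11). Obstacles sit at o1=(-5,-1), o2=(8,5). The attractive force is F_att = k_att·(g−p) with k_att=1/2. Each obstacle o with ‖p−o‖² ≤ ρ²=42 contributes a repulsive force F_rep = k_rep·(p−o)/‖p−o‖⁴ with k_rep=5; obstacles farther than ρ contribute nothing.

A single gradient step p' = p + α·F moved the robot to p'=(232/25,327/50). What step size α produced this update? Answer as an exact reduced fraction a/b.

F_att = 1/2·(g−p) = 1/2·(-8,5) = (-4.0000,2.5000)
o1: d²=274 > ρ²=42 → inactive
o2: d²=5 ≤ ρ²=42; F_rep = 5·(2,1)/5² = (0.4000,0.2000)
F = F_att + ΣF_rep = (-3.6000,2.7000)
Δp = p'−p = (-0.7200,0.5400); α = Δx/Fx = (-18/25) / (-18/5) = 1/5
check: Δy/Fy = (27/50) / (27/10) = 1/5 ✓

α = 1/5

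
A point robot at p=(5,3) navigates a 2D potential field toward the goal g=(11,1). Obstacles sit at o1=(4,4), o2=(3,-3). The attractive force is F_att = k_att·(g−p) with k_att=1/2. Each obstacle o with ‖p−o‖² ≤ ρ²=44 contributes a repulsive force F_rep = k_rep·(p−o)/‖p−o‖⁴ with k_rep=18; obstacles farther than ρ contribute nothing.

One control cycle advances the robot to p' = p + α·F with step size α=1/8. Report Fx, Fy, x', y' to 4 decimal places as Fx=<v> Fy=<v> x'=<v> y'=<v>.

Fx=7.5225 Fy=-5.4325 x'=5.9403 y'=2.3209

F_att = 1/2·(g−p) = 1/2·(6,-2) = (3.0000,-1.0000)
o1: d²=2 ≤ ρ²=44; F_rep = 18·(1,-1)/2² = (4.5000,-4.5000)
o2: d²=40 ≤ ρ²=44; F_rep = 18·(2,6)/40² = (0.0225,0.0675)
F = F_att + ΣF_rep = (7.5225,-5.4325)
p' = p + 1/8·F = (5.9403,2.3209)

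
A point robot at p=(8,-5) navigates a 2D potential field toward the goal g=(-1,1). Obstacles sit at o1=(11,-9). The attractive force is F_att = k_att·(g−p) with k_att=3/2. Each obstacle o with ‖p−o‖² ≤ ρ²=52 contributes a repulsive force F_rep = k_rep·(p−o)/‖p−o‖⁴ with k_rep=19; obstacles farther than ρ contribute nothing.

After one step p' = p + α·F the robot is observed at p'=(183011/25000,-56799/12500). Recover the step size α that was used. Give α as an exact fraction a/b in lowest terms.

α = 1/20

F_att = 3/2·(g−p) = 3/2·(-9,6) = (-13.5000,9.0000)
o1: d²=25 ≤ ρ²=52; F_rep = 19·(-3,4)/25² = (-0.0912,0.1216)
F = F_att + ΣF_rep = (-13.5912,9.1216)
Δp = p'−p = (-0.6796,0.4561); α = Δx/Fx = (-16989/25000) / (-16989/1250) = 1/20
check: Δy/Fy = (5701/12500) / (5701/625) = 1/20 ✓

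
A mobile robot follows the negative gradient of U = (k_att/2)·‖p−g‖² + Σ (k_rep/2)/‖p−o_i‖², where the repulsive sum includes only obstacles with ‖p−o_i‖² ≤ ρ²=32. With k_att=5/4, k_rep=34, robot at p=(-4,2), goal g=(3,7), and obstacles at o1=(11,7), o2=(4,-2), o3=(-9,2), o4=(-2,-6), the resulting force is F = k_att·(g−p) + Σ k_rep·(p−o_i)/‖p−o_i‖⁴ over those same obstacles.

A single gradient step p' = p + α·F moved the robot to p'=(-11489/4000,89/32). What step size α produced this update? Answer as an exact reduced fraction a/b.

F_att = 5/4·(g−p) = 5/4·(7,5) = (8.7500,6.2500)
o1: d²=250 > ρ²=32 → inactive
o2: d²=80 > ρ²=32 → inactive
o3: d²=25 ≤ ρ²=32; F_rep = 34·(5,0)/25² = (0.2720,0.0000)
o4: d²=68 > ρ²=32 → inactive
F = F_att + ΣF_rep = (9.0220,6.2500)
Δp = p'−p = (1.1278,0.7812); α = Δx/Fx = (4511/4000) / (4511/500) = 1/8
check: Δy/Fy = (25/32) / (25/4) = 1/8 ✓

α = 1/8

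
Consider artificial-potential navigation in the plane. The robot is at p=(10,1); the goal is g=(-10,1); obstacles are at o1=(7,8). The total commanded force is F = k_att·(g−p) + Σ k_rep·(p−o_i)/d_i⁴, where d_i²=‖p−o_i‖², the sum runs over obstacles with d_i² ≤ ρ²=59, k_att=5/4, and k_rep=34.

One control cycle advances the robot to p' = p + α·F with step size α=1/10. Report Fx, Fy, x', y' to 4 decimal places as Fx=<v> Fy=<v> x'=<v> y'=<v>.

Fx=-24.9697 Fy=-0.0707 x'=7.5030 y'=0.9929

F_att = 5/4·(g−p) = 5/4·(-20,0) = (-25.0000,0.0000)
o1: d²=58 ≤ ρ²=59; F_rep = 34·(3,-7)/58² = (0.0303,-0.0707)
F = F_att + ΣF_rep = (-24.9697,-0.0707)
p' = p + 1/10·F = (7.5030,0.9929)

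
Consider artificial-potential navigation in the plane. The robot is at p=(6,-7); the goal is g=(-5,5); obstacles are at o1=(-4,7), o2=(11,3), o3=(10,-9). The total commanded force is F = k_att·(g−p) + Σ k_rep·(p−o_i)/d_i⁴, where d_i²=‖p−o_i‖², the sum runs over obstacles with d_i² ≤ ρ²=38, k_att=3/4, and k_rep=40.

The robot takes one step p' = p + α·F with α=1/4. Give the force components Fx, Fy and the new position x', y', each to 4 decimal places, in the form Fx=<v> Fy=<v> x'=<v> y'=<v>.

F_att = 3/4·(g−p) = 3/4·(-11,12) = (-8.2500,9.0000)
o1: d²=296 > ρ²=38 → inactive
o2: d²=125 > ρ²=38 → inactive
o3: d²=20 ≤ ρ²=38; F_rep = 40·(-4,2)/20² = (-0.4000,0.2000)
F = F_att + ΣF_rep = (-8.6500,9.2000)
p' = p + 1/4·F = (3.8375,-4.7000)

Fx=-8.6500 Fy=9.2000 x'=3.8375 y'=-4.7000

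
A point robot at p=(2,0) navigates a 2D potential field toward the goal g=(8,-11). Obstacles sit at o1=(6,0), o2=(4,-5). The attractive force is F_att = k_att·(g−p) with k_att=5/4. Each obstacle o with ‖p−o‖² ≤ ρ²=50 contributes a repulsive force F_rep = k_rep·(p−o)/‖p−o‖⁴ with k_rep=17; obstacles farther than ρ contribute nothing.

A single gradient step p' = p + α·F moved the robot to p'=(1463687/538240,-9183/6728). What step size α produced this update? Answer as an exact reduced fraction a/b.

α = 1/10

F_att = 5/4·(g−p) = 5/4·(6,-11) = (7.5000,-13.7500)
o1: d²=16 ≤ ρ²=50; F_rep = 17·(-4,0)/16² = (-0.2656,0.0000)
o2: d²=29 ≤ ρ²=50; F_rep = 17·(-2,5)/29² = (-0.0404,0.1011)
F = F_att + ΣF_rep = (7.1939,-13.6489)
Δp = p'−p = (0.7194,-1.3649); α = Δx/Fx = (387207/538240) / (387207/53824) = 1/10
check: Δy/Fy = (-9183/6728) / (-45915/3364) = 1/10 ✓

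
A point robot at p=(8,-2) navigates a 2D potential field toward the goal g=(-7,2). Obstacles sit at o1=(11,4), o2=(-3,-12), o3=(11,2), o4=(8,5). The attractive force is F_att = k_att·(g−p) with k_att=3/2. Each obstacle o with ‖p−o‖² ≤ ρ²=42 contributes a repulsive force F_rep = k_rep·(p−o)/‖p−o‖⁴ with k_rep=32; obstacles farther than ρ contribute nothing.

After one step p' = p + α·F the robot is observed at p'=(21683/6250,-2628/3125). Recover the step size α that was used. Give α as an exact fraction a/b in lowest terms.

α = 1/5

F_att = 3/2·(g−p) = 3/2·(-15,4) = (-22.5000,6.0000)
o1: d²=45 > ρ²=42 → inactive
o2: d²=221 > ρ²=42 → inactive
o3: d²=25 ≤ ρ²=42; F_rep = 32·(-3,-4)/25² = (-0.1536,-0.2048)
o4: d²=49 > ρ²=42 → inactive
F = F_att + ΣF_rep = (-22.6536,5.7952)
Δp = p'−p = (-4.5307,1.1590); α = Δx/Fx = (-28317/6250) / (-28317/1250) = 1/5
check: Δy/Fy = (3622/3125) / (3622/625) = 1/5 ✓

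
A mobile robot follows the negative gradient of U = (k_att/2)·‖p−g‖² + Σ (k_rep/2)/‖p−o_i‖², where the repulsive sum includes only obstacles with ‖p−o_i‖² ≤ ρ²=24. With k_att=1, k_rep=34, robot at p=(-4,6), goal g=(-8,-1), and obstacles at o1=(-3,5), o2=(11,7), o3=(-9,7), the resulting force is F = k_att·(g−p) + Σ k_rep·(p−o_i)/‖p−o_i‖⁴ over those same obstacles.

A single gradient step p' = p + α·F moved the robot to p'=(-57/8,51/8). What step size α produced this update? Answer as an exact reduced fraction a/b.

α = 1/4

F_att = 1·(g−p) = 1·(-4,-7) = (-4.0000,-7.0000)
o1: d²=2 ≤ ρ²=24; F_rep = 34·(-1,1)/2² = (-8.5000,8.5000)
o2: d²=226 > ρ²=24 → inactive
o3: d²=26 > ρ²=24 → inactive
F = F_att + ΣF_rep = (-12.5000,1.5000)
Δp = p'−p = (-3.1250,0.3750); α = Δx/Fx = (-25/8) / (-25/2) = 1/4
check: Δy/Fy = (3/8) / (3/2) = 1/4 ✓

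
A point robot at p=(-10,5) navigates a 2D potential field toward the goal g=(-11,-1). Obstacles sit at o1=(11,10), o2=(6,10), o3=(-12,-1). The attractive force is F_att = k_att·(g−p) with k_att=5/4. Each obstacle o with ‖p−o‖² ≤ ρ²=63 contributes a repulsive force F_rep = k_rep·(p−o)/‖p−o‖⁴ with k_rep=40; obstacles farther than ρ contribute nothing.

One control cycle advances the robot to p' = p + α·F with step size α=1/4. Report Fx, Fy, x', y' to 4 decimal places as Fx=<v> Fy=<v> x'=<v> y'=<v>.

Fx=-1.2000 Fy=-7.3500 x'=-10.3000 y'=3.1625

F_att = 5/4·(g−p) = 5/4·(-1,-6) = (-1.2500,-7.5000)
o1: d²=466 > ρ²=63 → inactive
o2: d²=281 > ρ²=63 → inactive
o3: d²=40 ≤ ρ²=63; F_rep = 40·(2,6)/40² = (0.0500,0.1500)
F = F_att + ΣF_rep = (-1.2000,-7.3500)
p' = p + 1/4·F = (-10.3000,3.1625)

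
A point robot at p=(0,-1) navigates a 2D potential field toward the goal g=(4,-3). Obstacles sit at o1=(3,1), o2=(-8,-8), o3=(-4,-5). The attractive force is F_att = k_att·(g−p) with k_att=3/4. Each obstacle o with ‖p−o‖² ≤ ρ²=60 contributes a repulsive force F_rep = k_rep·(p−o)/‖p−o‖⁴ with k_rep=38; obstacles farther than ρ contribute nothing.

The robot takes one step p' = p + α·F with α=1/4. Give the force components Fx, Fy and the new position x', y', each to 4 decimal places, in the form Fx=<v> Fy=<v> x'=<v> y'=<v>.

Fx=2.4739 Fy=-1.8013 x'=0.6185 y'=-1.4503

F_att = 3/4·(g−p) = 3/4·(4,-2) = (3.0000,-1.5000)
o1: d²=13 ≤ ρ²=60; F_rep = 38·(-3,-2)/13² = (-0.6746,-0.4497)
o2: d²=113 > ρ²=60 → inactive
o3: d²=32 ≤ ρ²=60; F_rep = 38·(4,4)/32² = (0.1484,0.1484)
F = F_att + ΣF_rep = (2.4739,-1.8013)
p' = p + 1/4·F = (0.6185,-1.4503)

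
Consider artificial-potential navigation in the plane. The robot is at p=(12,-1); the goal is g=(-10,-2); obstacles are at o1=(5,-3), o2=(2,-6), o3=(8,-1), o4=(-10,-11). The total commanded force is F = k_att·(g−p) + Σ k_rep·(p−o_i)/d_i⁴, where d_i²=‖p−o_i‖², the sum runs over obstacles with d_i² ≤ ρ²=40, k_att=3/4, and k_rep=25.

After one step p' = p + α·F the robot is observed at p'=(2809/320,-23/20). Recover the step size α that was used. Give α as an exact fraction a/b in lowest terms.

α = 1/5

F_att = 3/4·(g−p) = 3/4·(-22,-1) = (-16.5000,-0.7500)
o1: d²=53 > ρ²=40 → inactive
o2: d²=125 > ρ²=40 → inactive
o3: d²=16 ≤ ρ²=40; F_rep = 25·(4,0)/16² = (0.3906,0.0000)
o4: d²=584 > ρ²=40 → inactive
F = F_att + ΣF_rep = (-16.1094,-0.7500)
Δp = p'−p = (-3.2219,-0.1500); α = Δx/Fx = (-1031/320) / (-1031/64) = 1/5
check: Δy/Fy = (-3/20) / (-3/4) = 1/5 ✓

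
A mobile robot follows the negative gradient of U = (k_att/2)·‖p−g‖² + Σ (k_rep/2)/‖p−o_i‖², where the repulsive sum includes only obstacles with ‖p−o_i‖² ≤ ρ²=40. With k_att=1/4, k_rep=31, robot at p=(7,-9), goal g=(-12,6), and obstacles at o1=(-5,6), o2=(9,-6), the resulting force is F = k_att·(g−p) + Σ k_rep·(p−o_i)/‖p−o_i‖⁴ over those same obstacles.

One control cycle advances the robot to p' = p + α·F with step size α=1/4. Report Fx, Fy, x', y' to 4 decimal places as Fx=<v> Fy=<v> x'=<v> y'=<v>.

F_att = 1/4·(g−p) = 1/4·(-19,15) = (-4.7500,3.7500)
o1: d²=369 > ρ²=40 → inactive
o2: d²=13 ≤ ρ²=40; F_rep = 31·(-2,-3)/13² = (-0.3669,-0.5503)
F = F_att + ΣF_rep = (-5.1169,3.1997)
p' = p + 1/4·F = (5.7208,-8.2001)

Fx=-5.1169 Fy=3.1997 x'=5.7208 y'=-8.2001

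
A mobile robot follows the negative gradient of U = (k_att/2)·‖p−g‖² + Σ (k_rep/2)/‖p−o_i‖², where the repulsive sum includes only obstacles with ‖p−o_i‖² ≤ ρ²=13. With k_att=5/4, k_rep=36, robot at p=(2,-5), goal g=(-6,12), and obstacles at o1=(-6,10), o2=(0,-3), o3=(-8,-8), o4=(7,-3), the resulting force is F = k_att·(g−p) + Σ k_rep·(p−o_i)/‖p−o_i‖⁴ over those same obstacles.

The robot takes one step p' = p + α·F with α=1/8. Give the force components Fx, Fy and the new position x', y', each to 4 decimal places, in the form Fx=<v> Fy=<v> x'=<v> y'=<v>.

F_att = 5/4·(g−p) = 5/4·(-8,17) = (-10.0000,21.2500)
o1: d²=289 > ρ²=13 → inactive
o2: d²=8 ≤ ρ²=13; F_rep = 36·(2,-2)/8² = (1.1250,-1.1250)
o3: d²=109 > ρ²=13 → inactive
o4: d²=29 > ρ²=13 → inactive
F = F_att + ΣF_rep = (-8.8750,20.1250)
p' = p + 1/8·F = (0.8906,-2.4844)

Fx=-8.8750 Fy=20.1250 x'=0.8906 y'=-2.4844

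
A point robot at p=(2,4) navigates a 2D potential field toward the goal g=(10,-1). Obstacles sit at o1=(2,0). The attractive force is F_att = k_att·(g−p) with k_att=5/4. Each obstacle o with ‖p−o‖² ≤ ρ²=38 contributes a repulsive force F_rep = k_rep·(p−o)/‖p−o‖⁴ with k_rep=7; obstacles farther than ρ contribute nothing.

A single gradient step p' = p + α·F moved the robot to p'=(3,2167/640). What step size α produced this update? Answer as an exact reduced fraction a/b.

F_att = 5/4·(g−p) = 5/4·(8,-5) = (10.0000,-6.2500)
o1: d²=16 ≤ ρ²=38; F_rep = 7·(0,4)/16² = (0.0000,0.1094)
F = F_att + ΣF_rep = (10.0000,-6.1406)
Δp = p'−p = (1.0000,-0.6141); α = Δx/Fx = (1) / (10) = 1/10
check: Δy/Fy = (-393/640) / (-393/64) = 1/10 ✓

α = 1/10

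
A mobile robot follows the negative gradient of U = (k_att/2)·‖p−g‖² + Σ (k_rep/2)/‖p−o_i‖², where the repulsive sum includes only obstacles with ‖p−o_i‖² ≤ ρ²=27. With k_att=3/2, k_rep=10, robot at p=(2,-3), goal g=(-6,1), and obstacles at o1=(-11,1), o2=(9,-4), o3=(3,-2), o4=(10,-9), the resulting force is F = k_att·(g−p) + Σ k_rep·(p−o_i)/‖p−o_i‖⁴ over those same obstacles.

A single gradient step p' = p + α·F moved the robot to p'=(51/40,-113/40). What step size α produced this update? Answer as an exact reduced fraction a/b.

α = 1/20

F_att = 3/2·(g−p) = 3/2·(-8,4) = (-12.0000,6.0000)
o1: d²=185 > ρ²=27 → inactive
o2: d²=50 > ρ²=27 → inactive
o3: d²=2 ≤ ρ²=27; F_rep = 10·(-1,-1)/2² = (-2.5000,-2.5000)
o4: d²=100 > ρ²=27 → inactive
F = F_att + ΣF_rep = (-14.5000,3.5000)
Δp = p'−p = (-0.7250,0.1750); α = Δx/Fx = (-29/40) / (-29/2) = 1/20
check: Δy/Fy = (7/40) / (7/2) = 1/20 ✓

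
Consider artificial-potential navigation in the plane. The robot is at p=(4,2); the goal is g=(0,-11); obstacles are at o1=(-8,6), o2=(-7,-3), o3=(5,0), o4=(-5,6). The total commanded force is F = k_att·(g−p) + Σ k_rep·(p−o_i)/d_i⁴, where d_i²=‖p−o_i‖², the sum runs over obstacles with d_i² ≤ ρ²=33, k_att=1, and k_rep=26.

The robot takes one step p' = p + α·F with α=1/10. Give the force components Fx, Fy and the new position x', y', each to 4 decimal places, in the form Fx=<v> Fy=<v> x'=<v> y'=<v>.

F_att = 1·(g−p) = 1·(-4,-13) = (-4.0000,-13.0000)
o1: d²=160 > ρ²=33 → inactive
o2: d²=146 > ρ²=33 → inactive
o3: d²=5 ≤ ρ²=33; F_rep = 26·(-1,2)/5² = (-1.0400,2.0800)
o4: d²=97 > ρ²=33 → inactive
F = F_att + ΣF_rep = (-5.0400,-10.9200)
p' = p + 1/10·F = (3.4960,0.9080)

Fx=-5.0400 Fy=-10.9200 x'=3.4960 y'=0.9080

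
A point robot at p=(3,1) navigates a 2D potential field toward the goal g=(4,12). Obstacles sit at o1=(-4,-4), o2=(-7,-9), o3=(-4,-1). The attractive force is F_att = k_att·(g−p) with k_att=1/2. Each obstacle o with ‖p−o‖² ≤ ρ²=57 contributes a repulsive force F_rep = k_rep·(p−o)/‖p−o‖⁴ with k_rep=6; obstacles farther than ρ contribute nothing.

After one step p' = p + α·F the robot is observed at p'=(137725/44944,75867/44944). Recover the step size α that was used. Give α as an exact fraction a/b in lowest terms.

F_att = 1/2·(g−p) = 1/2·(1,11) = (0.5000,5.5000)
o1: d²=74 > ρ²=57 → inactive
o2: d²=200 > ρ²=57 → inactive
o3: d²=53 ≤ ρ²=57; F_rep = 6·(7,2)/53² = (0.0150,0.0043)
F = F_att + ΣF_rep = (0.5150,5.5043)
Δp = p'−p = (0.0644,0.6880); α = Δx/Fx = (2893/44944) / (2893/5618) = 1/8
check: Δy/Fy = (30923/44944) / (30923/5618) = 1/8 ✓

α = 1/8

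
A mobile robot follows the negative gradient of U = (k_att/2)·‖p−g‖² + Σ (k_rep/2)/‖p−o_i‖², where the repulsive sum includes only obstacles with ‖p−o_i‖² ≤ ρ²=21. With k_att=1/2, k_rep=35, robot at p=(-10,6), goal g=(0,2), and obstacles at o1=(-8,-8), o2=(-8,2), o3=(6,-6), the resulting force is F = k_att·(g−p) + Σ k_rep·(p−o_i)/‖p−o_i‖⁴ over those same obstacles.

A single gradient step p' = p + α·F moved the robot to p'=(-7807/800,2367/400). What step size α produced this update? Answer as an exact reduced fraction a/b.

α = 1/20

F_att = 1/2·(g−p) = 1/2·(10,-4) = (5.0000,-2.0000)
o1: d²=200 > ρ²=21 → inactive
o2: d²=20 ≤ ρ²=21; F_rep = 35·(-2,4)/20² = (-0.1750,0.3500)
o3: d²=400 > ρ²=21 → inactive
F = F_att + ΣF_rep = (4.8250,-1.6500)
Δp = p'−p = (0.2412,-0.0825); α = Δx/Fx = (193/800) / (193/40) = 1/20
check: Δy/Fy = (-33/400) / (-33/20) = 1/20 ✓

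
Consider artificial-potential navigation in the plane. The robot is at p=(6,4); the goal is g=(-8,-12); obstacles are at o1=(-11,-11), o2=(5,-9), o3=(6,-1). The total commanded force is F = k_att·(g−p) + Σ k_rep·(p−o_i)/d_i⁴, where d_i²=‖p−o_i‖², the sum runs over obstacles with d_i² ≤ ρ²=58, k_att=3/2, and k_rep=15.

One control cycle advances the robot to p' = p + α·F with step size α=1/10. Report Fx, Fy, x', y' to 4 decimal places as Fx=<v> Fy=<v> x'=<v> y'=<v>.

Fx=-21.0000 Fy=-23.8800 x'=3.9000 y'=1.6120

F_att = 3/2·(g−p) = 3/2·(-14,-16) = (-21.0000,-24.0000)
o1: d²=514 > ρ²=58 → inactive
o2: d²=170 > ρ²=58 → inactive
o3: d²=25 ≤ ρ²=58; F_rep = 15·(0,5)/25² = (0.0000,0.1200)
F = F_att + ΣF_rep = (-21.0000,-23.8800)
p' = p + 1/10·F = (3.9000,1.6120)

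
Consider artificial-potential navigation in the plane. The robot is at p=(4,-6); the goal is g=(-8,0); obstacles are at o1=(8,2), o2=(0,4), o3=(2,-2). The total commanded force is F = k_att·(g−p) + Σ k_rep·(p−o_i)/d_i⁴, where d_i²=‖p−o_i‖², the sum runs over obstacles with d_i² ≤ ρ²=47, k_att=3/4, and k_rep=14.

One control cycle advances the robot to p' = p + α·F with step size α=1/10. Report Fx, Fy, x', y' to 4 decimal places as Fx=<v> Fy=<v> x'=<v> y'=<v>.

F_att = 3/4·(g−p) = 3/4·(-12,6) = (-9.0000,4.5000)
o1: d²=80 > ρ²=47 → inactive
o2: d²=116 > ρ²=47 → inactive
o3: d²=20 ≤ ρ²=47; F_rep = 14·(2,-4)/20² = (0.0700,-0.1400)
F = F_att + ΣF_rep = (-8.9300,4.3600)
p' = p + 1/10·F = (3.1070,-5.5640)

Fx=-8.9300 Fy=4.3600 x'=3.1070 y'=-5.5640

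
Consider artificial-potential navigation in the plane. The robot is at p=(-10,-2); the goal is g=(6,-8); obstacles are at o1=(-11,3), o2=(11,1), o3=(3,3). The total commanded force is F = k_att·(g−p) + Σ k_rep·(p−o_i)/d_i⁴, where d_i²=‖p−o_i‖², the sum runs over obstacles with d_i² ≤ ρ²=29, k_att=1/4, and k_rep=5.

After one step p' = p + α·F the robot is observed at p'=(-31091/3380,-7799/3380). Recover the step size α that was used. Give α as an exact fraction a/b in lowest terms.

α = 1/5

F_att = 1/4·(g−p) = 1/4·(16,-6) = (4.0000,-1.5000)
o1: d²=26 ≤ ρ²=29; F_rep = 5·(1,-5)/26² = (0.0074,-0.0370)
o2: d²=450 > ρ²=29 → inactive
o3: d²=194 > ρ²=29 → inactive
F = F_att + ΣF_rep = (4.0074,-1.5370)
Δp = p'−p = (0.8015,-0.3074); α = Δx/Fx = (2709/3380) / (2709/676) = 1/5
check: Δy/Fy = (-1039/3380) / (-1039/676) = 1/5 ✓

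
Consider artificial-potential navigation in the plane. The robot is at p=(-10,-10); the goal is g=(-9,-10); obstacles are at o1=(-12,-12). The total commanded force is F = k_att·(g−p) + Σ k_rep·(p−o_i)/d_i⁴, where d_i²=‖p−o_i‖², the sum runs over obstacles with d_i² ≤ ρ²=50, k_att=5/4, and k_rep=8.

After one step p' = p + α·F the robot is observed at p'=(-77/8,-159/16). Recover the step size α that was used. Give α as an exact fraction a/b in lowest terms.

α = 1/4

F_att = 5/4·(g−p) = 5/4·(1,0) = (1.2500,0.0000)
o1: d²=8 ≤ ρ²=50; F_rep = 8·(2,2)/8² = (0.2500,0.2500)
F = F_att + ΣF_rep = (1.5000,0.2500)
Δp = p'−p = (0.3750,0.0625); α = Δx/Fx = (3/8) / (3/2) = 1/4
check: Δy/Fy = (1/16) / (1/4) = 1/4 ✓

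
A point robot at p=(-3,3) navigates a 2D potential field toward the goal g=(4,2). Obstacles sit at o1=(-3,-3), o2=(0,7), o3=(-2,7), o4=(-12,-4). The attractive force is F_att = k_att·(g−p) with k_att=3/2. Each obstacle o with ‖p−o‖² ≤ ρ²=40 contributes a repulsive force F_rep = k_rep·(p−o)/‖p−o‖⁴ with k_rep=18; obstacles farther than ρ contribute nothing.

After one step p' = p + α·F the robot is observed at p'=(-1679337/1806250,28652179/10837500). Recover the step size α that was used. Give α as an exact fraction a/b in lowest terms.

α = 1/5

F_att = 3/2·(g−p) = 3/2·(7,-1) = (10.5000,-1.5000)
o1: d²=36 ≤ ρ²=40; F_rep = 18·(0,6)/36² = (0.0000,0.0833)
o2: d²=25 ≤ ρ²=40; F_rep = 18·(-3,-4)/25² = (-0.0864,-0.1152)
o3: d²=17 ≤ ρ²=40; F_rep = 18·(-1,-4)/17² = (-0.0623,-0.2491)
o4: d²=130 > ρ²=40 → inactive
F = F_att + ΣF_rep = (10.3513,-1.7810)
Δp = p'−p = (2.0703,-0.3562); α = Δx/Fx = (3739413/1806250) / (3739413/361250) = 1/5
check: Δy/Fy = (-3860321/10837500) / (-3860321/2167500) = 1/5 ✓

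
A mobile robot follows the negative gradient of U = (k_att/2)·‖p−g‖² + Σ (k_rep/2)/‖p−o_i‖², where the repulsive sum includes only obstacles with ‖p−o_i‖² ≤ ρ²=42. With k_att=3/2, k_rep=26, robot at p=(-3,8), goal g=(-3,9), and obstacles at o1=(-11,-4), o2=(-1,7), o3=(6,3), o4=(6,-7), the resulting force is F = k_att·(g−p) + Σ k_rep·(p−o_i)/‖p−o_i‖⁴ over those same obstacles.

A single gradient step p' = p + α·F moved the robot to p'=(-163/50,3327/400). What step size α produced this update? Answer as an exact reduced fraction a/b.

α = 1/8

F_att = 3/2·(g−p) = 3/2·(0,1) = (0.0000,1.5000)
o1: d²=208 > ρ²=42 → inactive
o2: d²=5 ≤ ρ²=42; F_rep = 26·(-2,1)/5² = (-2.0800,1.0400)
o3: d²=106 > ρ²=42 → inactive
o4: d²=306 > ρ²=42 → inactive
F = F_att + ΣF_rep = (-2.0800,2.5400)
Δp = p'−p = (-0.2600,0.3175); α = Δx/Fx = (-13/50) / (-52/25) = 1/8
check: Δy/Fy = (127/400) / (127/50) = 1/8 ✓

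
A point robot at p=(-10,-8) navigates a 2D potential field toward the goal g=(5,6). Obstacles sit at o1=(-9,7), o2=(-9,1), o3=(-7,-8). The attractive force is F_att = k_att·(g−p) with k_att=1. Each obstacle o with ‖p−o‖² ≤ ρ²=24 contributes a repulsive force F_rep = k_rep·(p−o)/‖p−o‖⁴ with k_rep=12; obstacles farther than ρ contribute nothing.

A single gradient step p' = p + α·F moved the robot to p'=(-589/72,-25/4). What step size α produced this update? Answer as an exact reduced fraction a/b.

F_att = 1·(g−p) = 1·(15,14) = (15.0000,14.0000)
o1: d²=226 > ρ²=24 → inactive
o2: d²=82 > ρ²=24 → inactive
o3: d²=9 ≤ ρ²=24; F_rep = 12·(-3,0)/9² = (-0.4444,0.0000)
F = F_att + ΣF_rep = (14.5556,14.0000)
Δp = p'−p = (1.8194,1.7500); α = Δx/Fx = (131/72) / (131/9) = 1/8
check: Δy/Fy = (7/4) / (14) = 1/8 ✓

α = 1/8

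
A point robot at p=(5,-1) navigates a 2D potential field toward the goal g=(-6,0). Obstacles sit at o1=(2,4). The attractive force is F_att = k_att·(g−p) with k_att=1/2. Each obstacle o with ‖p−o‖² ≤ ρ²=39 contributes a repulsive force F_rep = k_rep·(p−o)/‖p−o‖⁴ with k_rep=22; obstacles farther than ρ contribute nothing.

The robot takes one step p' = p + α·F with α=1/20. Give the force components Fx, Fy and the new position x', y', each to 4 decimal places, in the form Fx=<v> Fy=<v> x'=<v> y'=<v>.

Fx=-5.4429 Fy=0.4048 x'=4.7279 y'=-0.9798

F_att = 1/2·(g−p) = 1/2·(-11,1) = (-5.5000,0.5000)
o1: d²=34 ≤ ρ²=39; F_rep = 22·(3,-5)/34² = (0.0571,-0.0952)
F = F_att + ΣF_rep = (-5.4429,0.4048)
p' = p + 1/20·F = (4.7279,-0.9798)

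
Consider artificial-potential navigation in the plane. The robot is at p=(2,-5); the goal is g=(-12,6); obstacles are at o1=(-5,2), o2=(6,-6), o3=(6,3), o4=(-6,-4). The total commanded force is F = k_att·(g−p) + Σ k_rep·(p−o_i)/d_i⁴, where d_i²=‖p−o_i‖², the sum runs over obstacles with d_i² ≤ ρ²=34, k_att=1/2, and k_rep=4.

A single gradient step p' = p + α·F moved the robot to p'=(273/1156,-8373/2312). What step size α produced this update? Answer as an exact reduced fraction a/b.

α = 1/4

F_att = 1/2·(g−p) = 1/2·(-14,11) = (-7.0000,5.5000)
o1: d²=98 > ρ²=34 → inactive
o2: d²=17 ≤ ρ²=34; F_rep = 4·(-4,1)/17² = (-0.0554,0.0138)
o3: d²=80 > ρ²=34 → inactive
o4: d²=65 > ρ²=34 → inactive
F = F_att + ΣF_rep = (-7.0554,5.5138)
Δp = p'−p = (-1.7638,1.3785); α = Δx/Fx = (-2039/1156) / (-2039/289) = 1/4
check: Δy/Fy = (3187/2312) / (3187/578) = 1/4 ✓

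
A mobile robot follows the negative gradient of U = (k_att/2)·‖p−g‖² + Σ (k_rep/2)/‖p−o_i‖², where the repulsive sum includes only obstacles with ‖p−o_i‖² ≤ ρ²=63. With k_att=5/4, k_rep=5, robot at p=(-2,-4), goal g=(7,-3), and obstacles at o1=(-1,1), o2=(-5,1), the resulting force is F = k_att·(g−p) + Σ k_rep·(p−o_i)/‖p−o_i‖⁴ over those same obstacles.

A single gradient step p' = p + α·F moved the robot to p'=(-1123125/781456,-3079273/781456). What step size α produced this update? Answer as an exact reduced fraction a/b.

α = 1/20

F_att = 5/4·(g−p) = 5/4·(9,1) = (11.2500,1.2500)
o1: d²=26 ≤ ρ²=63; F_rep = 5·(-1,-5)/26² = (-0.0074,-0.0370)
o2: d²=34 ≤ ρ²=63; F_rep = 5·(3,-5)/34² = (0.0130,-0.0216)
F = F_att + ΣF_rep = (11.2556,1.1914)
Δp = p'−p = (0.5628,0.0596); α = Δx/Fx = (439787/781456) / (2198935/195364) = 1/20
check: Δy/Fy = (46551/781456) / (232755/195364) = 1/20 ✓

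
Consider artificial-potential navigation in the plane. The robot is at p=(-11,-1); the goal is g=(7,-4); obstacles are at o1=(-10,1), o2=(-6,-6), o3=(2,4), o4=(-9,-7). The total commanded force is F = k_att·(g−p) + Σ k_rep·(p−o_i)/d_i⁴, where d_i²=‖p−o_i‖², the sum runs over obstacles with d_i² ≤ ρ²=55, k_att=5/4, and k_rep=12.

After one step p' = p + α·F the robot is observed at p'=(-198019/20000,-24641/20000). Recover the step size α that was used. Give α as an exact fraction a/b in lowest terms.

α = 1/20

F_att = 5/4·(g−p) = 5/4·(18,-3) = (22.5000,-3.7500)
o1: d²=5 ≤ ρ²=55; F_rep = 12·(-1,-2)/5² = (-0.4800,-0.9600)
o2: d²=50 ≤ ρ²=55; F_rep = 12·(-5,5)/50² = (-0.0240,0.0240)
o3: d²=194 > ρ²=55 → inactive
o4: d²=40 ≤ ρ²=55; F_rep = 12·(-2,6)/40² = (-0.0150,0.0450)
F = F_att + ΣF_rep = (21.9810,-4.6410)
Δp = p'−p = (1.0991,-0.2321); α = Δx/Fx = (21981/20000) / (21981/1000) = 1/20
check: Δy/Fy = (-4641/20000) / (-4641/1000) = 1/20 ✓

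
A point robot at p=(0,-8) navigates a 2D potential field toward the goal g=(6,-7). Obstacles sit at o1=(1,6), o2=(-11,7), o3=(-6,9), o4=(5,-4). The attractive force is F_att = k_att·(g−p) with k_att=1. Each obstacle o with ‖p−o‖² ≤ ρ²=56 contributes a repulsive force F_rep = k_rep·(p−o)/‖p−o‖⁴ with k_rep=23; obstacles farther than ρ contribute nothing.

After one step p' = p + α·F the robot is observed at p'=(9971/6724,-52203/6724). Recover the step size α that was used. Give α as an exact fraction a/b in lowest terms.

α = 1/4

F_att = 1·(g−p) = 1·(6,1) = (6.0000,1.0000)
o1: d²=197 > ρ²=56 → inactive
o2: d²=346 > ρ²=56 → inactive
o3: d²=325 > ρ²=56 → inactive
o4: d²=41 ≤ ρ²=56; F_rep = 23·(-5,-4)/41² = (-0.0684,-0.0547)
F = F_att + ΣF_rep = (5.9316,0.9453)
Δp = p'−p = (1.4829,0.2363); α = Δx/Fx = (9971/6724) / (9971/1681) = 1/4
check: Δy/Fy = (1589/6724) / (1589/1681) = 1/4 ✓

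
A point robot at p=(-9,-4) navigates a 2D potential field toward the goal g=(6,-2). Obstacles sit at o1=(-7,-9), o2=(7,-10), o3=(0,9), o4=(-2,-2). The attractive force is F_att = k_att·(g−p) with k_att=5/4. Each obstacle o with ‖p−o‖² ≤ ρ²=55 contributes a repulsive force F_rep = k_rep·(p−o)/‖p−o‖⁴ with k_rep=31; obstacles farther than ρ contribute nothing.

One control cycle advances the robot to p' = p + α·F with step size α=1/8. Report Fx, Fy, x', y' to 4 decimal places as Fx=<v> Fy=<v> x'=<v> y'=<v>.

Fx=18.5990 Fy=2.6622 x'=-6.6751 y'=-3.6672

F_att = 5/4·(g−p) = 5/4·(15,2) = (18.7500,2.5000)
o1: d²=29 ≤ ρ²=55; F_rep = 31·(-2,5)/29² = (-0.0737,0.1843)
o2: d²=292 > ρ²=55 → inactive
o3: d²=250 > ρ²=55 → inactive
o4: d²=53 ≤ ρ²=55; F_rep = 31·(-7,-2)/53² = (-0.0773,-0.0221)
F = F_att + ΣF_rep = (18.5990,2.6622)
p' = p + 1/8·F = (-6.6751,-3.6672)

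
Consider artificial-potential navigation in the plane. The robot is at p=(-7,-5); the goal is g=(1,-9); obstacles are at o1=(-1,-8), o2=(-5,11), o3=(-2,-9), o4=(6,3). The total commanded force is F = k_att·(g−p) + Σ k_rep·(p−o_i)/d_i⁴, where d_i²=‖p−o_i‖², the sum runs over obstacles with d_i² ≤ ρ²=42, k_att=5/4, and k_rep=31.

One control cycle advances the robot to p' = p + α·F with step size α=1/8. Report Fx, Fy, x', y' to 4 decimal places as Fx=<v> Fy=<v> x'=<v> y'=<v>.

Fx=9.9078 Fy=-4.9262 x'=-5.7615 y'=-5.6158

F_att = 5/4·(g−p) = 5/4·(8,-4) = (10.0000,-5.0000)
o1: d²=45 > ρ²=42 → inactive
o2: d²=260 > ρ²=42 → inactive
o3: d²=41 ≤ ρ²=42; F_rep = 31·(-5,4)/41² = (-0.0922,0.0738)
o4: d²=233 > ρ²=42 → inactive
F = F_att + ΣF_rep = (9.9078,-4.9262)
p' = p + 1/8·F = (-5.7615,-5.6158)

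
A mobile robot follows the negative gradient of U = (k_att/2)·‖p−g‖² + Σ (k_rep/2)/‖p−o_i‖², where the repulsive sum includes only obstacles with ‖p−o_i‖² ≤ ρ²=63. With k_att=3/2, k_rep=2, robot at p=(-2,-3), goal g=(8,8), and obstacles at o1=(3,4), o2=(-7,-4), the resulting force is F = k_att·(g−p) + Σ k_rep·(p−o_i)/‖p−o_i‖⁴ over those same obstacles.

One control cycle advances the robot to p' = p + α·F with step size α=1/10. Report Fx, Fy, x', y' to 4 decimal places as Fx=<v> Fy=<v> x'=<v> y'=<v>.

Fx=15.0148 Fy=16.5030 x'=-0.4985 y'=-1.3497

F_att = 3/2·(g−p) = 3/2·(10,11) = (15.0000,16.5000)
o1: d²=74 > ρ²=63 → inactive
o2: d²=26 ≤ ρ²=63; F_rep = 2·(5,1)/26² = (0.0148,0.0030)
F = F_att + ΣF_rep = (15.0148,16.5030)
p' = p + 1/10·F = (-0.4985,-1.3497)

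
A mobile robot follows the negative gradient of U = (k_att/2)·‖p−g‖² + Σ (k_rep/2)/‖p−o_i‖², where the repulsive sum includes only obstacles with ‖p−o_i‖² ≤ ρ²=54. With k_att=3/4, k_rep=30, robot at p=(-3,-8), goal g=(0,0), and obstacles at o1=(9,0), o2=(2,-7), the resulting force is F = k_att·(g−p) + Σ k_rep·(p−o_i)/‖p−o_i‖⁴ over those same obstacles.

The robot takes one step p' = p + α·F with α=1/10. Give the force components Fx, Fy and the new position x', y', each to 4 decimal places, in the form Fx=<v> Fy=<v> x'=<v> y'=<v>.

Fx=2.0281 Fy=5.9556 x'=-2.7972 y'=-7.4044

F_att = 3/4·(g−p) = 3/4·(3,8) = (2.2500,6.0000)
o1: d²=208 > ρ²=54 → inactive
o2: d²=26 ≤ ρ²=54; F_rep = 30·(-5,-1)/26² = (-0.2219,-0.0444)
F = F_att + ΣF_rep = (2.0281,5.9556)
p' = p + 1/10·F = (-2.7972,-7.4044)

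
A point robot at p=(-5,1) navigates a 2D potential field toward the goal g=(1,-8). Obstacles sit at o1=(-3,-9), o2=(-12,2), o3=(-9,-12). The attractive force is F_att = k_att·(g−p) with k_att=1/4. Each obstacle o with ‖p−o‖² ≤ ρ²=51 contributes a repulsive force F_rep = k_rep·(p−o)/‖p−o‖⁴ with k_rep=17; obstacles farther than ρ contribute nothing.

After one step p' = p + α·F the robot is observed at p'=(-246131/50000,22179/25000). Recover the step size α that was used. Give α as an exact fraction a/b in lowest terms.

α = 1/20

F_att = 1/4·(g−p) = 1/4·(6,-9) = (1.5000,-2.2500)
o1: d²=104 > ρ²=51 → inactive
o2: d²=50 ≤ ρ²=51; F_rep = 17·(7,-1)/50² = (0.0476,-0.0068)
o3: d²=185 > ρ²=51 → inactive
F = F_att + ΣF_rep = (1.5476,-2.2568)
Δp = p'−p = (0.0774,-0.1128); α = Δx/Fx = (3869/50000) / (3869/2500) = 1/20
check: Δy/Fy = (-2821/25000) / (-2821/1250) = 1/20 ✓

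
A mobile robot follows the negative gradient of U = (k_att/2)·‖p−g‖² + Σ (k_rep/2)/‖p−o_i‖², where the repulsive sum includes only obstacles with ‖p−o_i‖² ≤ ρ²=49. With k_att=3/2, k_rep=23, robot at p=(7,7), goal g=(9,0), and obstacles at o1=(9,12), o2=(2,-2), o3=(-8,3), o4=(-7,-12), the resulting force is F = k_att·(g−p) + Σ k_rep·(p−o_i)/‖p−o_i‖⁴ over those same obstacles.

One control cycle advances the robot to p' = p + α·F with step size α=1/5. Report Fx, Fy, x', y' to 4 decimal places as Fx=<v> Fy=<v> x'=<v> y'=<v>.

Fx=2.9453 Fy=-10.6367 x'=7.5891 y'=4.8727

F_att = 3/2·(g−p) = 3/2·(2,-7) = (3.0000,-10.5000)
o1: d²=29 ≤ ρ²=49; F_rep = 23·(-2,-5)/29² = (-0.0547,-0.1367)
o2: d²=106 > ρ²=49 → inactive
o3: d²=241 > ρ²=49 → inactive
o4: d²=557 > ρ²=49 → inactive
F = F_att + ΣF_rep = (2.9453,-10.6367)
p' = p + 1/5·F = (7.5891,4.8727)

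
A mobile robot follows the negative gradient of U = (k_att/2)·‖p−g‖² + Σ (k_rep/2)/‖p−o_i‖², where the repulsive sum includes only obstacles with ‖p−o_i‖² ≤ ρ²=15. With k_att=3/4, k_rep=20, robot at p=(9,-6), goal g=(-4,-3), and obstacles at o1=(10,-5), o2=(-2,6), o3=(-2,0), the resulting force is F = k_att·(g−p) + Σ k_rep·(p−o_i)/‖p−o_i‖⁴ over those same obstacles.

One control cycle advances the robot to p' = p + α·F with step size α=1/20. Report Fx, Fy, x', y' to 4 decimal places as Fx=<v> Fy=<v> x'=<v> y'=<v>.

Fx=-14.7500 Fy=-2.7500 x'=8.2625 y'=-6.1375

F_att = 3/4·(g−p) = 3/4·(-13,3) = (-9.7500,2.2500)
o1: d²=2 ≤ ρ²=15; F_rep = 20·(-1,-1)/2² = (-5.0000,-5.0000)
o2: d²=265 > ρ²=15 → inactive
o3: d²=157 > ρ²=15 → inactive
F = F_att + ΣF_rep = (-14.7500,-2.7500)
p' = p + 1/20·F = (8.2625,-6.1375)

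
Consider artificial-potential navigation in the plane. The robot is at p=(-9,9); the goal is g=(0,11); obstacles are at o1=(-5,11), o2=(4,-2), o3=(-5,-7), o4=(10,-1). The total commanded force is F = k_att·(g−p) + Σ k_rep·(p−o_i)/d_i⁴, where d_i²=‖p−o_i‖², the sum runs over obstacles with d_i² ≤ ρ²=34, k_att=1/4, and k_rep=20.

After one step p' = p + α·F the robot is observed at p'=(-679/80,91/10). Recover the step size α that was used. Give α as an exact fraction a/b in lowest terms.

α = 1/4

F_att = 1/4·(g−p) = 1/4·(9,2) = (2.2500,0.5000)
o1: d²=20 ≤ ρ²=34; F_rep = 20·(-4,-2)/20² = (-0.2000,-0.1000)
o2: d²=290 > ρ²=34 → inactive
o3: d²=272 > ρ²=34 → inactive
o4: d²=461 > ρ²=34 → inactive
F = F_att + ΣF_rep = (2.0500,0.4000)
Δp = p'−p = (0.5125,0.1000); α = Δx/Fx = (41/80) / (41/20) = 1/4
check: Δy/Fy = (1/10) / (2/5) = 1/4 ✓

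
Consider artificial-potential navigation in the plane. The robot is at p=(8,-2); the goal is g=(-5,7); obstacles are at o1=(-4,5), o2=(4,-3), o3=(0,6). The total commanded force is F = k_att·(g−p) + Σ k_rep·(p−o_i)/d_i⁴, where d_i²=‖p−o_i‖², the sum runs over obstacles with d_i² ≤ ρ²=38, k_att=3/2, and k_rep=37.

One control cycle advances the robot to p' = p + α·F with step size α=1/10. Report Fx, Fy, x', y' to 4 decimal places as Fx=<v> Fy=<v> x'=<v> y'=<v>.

Fx=-18.9879 Fy=13.6280 x'=6.1012 y'=-0.6372

F_att = 3/2·(g−p) = 3/2·(-13,9) = (-19.5000,13.5000)
o1: d²=193 > ρ²=38 → inactive
o2: d²=17 ≤ ρ²=38; F_rep = 37·(4,1)/17² = (0.5121,0.1280)
o3: d²=128 > ρ²=38 → inactive
F = F_att + ΣF_rep = (-18.9879,13.6280)
p' = p + 1/10·F = (6.1012,-0.6372)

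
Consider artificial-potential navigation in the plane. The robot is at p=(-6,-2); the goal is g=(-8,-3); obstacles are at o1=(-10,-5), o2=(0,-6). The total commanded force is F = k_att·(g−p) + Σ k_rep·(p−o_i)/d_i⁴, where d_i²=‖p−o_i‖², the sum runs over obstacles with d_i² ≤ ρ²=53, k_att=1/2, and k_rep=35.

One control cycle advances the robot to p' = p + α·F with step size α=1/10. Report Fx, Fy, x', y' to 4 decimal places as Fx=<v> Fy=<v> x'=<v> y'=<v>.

F_att = 1/2·(g−p) = 1/2·(-2,-1) = (-1.0000,-0.5000)
o1: d²=25 ≤ ρ²=53; F_rep = 35·(4,3)/25² = (0.2240,0.1680)
o2: d²=52 ≤ ρ²=53; F_rep = 35·(-6,4)/52² = (-0.0777,0.0518)
F = F_att + ΣF_rep = (-0.8537,-0.2802)
p' = p + 1/10·F = (-6.0854,-2.0280)

Fx=-0.8537 Fy=-0.2802 x'=-6.0854 y'=-2.0280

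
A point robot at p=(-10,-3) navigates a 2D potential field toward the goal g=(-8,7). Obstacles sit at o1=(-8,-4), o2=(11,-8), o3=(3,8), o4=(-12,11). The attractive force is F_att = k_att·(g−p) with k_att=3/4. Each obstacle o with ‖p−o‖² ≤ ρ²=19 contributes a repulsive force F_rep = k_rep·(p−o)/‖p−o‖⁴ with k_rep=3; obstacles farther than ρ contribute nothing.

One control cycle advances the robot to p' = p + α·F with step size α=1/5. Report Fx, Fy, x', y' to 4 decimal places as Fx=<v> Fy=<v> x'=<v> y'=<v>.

Fx=1.2600 Fy=7.6200 x'=-9.7480 y'=-1.4760

F_att = 3/4·(g−p) = 3/4·(2,10) = (1.5000,7.5000)
o1: d²=5 ≤ ρ²=19; F_rep = 3·(-2,1)/5² = (-0.2400,0.1200)
o2: d²=466 > ρ²=19 → inactive
o3: d²=290 > ρ²=19 → inactive
o4: d²=200 > ρ²=19 → inactive
F = F_att + ΣF_rep = (1.2600,7.6200)
p' = p + 1/5·F = (-9.7480,-1.4760)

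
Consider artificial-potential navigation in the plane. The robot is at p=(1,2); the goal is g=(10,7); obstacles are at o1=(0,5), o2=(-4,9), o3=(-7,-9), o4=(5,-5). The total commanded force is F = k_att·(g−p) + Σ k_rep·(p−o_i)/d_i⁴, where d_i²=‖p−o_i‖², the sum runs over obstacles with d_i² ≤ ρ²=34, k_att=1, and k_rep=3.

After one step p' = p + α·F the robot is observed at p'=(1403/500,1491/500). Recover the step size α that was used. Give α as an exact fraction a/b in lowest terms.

α = 1/5

F_att = 1·(g−p) = 1·(9,5) = (9.0000,5.0000)
o1: d²=10 ≤ ρ²=34; F_rep = 3·(1,-3)/10² = (0.0300,-0.0900)
o2: d²=74 > ρ²=34 → inactive
o3: d²=185 > ρ²=34 → inactive
o4: d²=65 > ρ²=34 → inactive
F = F_att + ΣF_rep = (9.0300,4.9100)
Δp = p'−p = (1.8060,0.9820); α = Δx/Fx = (903/500) / (903/100) = 1/5
check: Δy/Fy = (491/500) / (491/100) = 1/5 ✓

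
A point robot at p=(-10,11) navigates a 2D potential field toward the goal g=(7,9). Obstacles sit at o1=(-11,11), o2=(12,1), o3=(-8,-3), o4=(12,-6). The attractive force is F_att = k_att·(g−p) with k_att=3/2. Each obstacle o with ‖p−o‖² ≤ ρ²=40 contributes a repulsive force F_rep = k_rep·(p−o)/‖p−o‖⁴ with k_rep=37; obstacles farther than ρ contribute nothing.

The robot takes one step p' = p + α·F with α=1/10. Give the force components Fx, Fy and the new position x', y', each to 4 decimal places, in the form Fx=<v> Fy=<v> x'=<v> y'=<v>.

Fx=62.5000 Fy=-3.0000 x'=-3.7500 y'=10.7000

F_att = 3/2·(g−p) = 3/2·(17,-2) = (25.5000,-3.0000)
o1: d²=1 ≤ ρ²=40; F_rep = 37·(1,0)/1² = (37.0000,0.0000)
o2: d²=584 > ρ²=40 → inactive
o3: d²=200 > ρ²=40 → inactive
o4: d²=773 > ρ²=40 → inactive
F = F_att + ΣF_rep = (62.5000,-3.0000)
p' = p + 1/10·F = (-3.7500,10.7000)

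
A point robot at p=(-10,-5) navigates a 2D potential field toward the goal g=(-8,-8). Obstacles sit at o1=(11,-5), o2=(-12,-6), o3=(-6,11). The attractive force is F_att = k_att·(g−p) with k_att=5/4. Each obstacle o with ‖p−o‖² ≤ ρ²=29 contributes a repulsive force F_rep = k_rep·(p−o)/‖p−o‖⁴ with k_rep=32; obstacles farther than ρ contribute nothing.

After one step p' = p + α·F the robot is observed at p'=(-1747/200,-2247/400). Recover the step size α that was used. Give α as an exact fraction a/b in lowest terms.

α = 1/4

F_att = 5/4·(g−p) = 5/4·(2,-3) = (2.5000,-3.7500)
o1: d²=441 > ρ²=29 → inactive
o2: d²=5 ≤ ρ²=29; F_rep = 32·(2,1)/5² = (2.5600,1.2800)
o3: d²=272 > ρ²=29 → inactive
F = F_att + ΣF_rep = (5.0600,-2.4700)
Δp = p'−p = (1.2650,-0.6175); α = Δx/Fx = (253/200) / (253/50) = 1/4
check: Δy/Fy = (-247/400) / (-247/100) = 1/4 ✓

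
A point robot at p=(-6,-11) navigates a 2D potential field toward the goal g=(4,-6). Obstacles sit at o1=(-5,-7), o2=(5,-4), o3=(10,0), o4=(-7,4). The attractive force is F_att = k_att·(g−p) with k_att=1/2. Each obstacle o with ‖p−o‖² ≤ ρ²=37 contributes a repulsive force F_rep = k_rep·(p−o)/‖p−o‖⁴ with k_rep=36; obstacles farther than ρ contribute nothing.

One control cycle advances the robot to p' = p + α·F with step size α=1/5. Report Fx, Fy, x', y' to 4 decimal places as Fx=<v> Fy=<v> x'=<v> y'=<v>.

Fx=4.8754 Fy=2.0017 x'=-5.0249 y'=-10.5997

F_att = 1/2·(g−p) = 1/2·(10,5) = (5.0000,2.5000)
o1: d²=17 ≤ ρ²=37; F_rep = 36·(-1,-4)/17² = (-0.1246,-0.4983)
o2: d²=170 > ρ²=37 → inactive
o3: d²=377 > ρ²=37 → inactive
o4: d²=226 > ρ²=37 → inactive
F = F_att + ΣF_rep = (4.8754,2.0017)
p' = p + 1/5·F = (-5.0249,-10.5997)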